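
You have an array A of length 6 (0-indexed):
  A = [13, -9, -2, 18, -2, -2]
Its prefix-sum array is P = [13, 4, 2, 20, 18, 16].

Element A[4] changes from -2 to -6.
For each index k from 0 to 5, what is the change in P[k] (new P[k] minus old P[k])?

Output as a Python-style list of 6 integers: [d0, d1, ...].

Answer: [0, 0, 0, 0, -4, -4]

Derivation:
Element change: A[4] -2 -> -6, delta = -4
For k < 4: P[k] unchanged, delta_P[k] = 0
For k >= 4: P[k] shifts by exactly -4
Delta array: [0, 0, 0, 0, -4, -4]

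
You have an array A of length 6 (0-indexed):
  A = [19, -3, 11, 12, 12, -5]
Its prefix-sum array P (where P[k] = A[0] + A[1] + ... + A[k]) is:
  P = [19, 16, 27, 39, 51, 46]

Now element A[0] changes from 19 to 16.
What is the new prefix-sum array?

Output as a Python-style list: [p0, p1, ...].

Answer: [16, 13, 24, 36, 48, 43]

Derivation:
Change: A[0] 19 -> 16, delta = -3
P[k] for k < 0: unchanged (A[0] not included)
P[k] for k >= 0: shift by delta = -3
  P[0] = 19 + -3 = 16
  P[1] = 16 + -3 = 13
  P[2] = 27 + -3 = 24
  P[3] = 39 + -3 = 36
  P[4] = 51 + -3 = 48
  P[5] = 46 + -3 = 43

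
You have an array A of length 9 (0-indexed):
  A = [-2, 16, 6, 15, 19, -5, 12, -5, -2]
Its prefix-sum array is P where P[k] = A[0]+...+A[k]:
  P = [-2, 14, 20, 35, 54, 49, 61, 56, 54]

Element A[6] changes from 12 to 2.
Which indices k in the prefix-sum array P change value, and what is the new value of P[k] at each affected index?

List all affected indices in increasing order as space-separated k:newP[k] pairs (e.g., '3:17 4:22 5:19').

Answer: 6:51 7:46 8:44

Derivation:
P[k] = A[0] + ... + A[k]
P[k] includes A[6] iff k >= 6
Affected indices: 6, 7, ..., 8; delta = -10
  P[6]: 61 + -10 = 51
  P[7]: 56 + -10 = 46
  P[8]: 54 + -10 = 44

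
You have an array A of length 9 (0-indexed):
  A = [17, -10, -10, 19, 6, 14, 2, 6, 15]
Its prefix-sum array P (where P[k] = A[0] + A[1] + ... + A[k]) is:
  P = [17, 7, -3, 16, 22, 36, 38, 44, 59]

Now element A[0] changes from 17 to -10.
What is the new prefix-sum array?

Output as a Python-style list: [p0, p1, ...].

Answer: [-10, -20, -30, -11, -5, 9, 11, 17, 32]

Derivation:
Change: A[0] 17 -> -10, delta = -27
P[k] for k < 0: unchanged (A[0] not included)
P[k] for k >= 0: shift by delta = -27
  P[0] = 17 + -27 = -10
  P[1] = 7 + -27 = -20
  P[2] = -3 + -27 = -30
  P[3] = 16 + -27 = -11
  P[4] = 22 + -27 = -5
  P[5] = 36 + -27 = 9
  P[6] = 38 + -27 = 11
  P[7] = 44 + -27 = 17
  P[8] = 59 + -27 = 32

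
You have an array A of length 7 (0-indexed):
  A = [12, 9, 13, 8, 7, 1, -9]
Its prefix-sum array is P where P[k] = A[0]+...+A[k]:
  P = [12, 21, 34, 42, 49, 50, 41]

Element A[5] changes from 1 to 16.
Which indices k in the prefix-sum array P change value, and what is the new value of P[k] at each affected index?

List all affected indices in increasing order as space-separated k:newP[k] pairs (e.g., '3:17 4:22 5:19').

P[k] = A[0] + ... + A[k]
P[k] includes A[5] iff k >= 5
Affected indices: 5, 6, ..., 6; delta = 15
  P[5]: 50 + 15 = 65
  P[6]: 41 + 15 = 56

Answer: 5:65 6:56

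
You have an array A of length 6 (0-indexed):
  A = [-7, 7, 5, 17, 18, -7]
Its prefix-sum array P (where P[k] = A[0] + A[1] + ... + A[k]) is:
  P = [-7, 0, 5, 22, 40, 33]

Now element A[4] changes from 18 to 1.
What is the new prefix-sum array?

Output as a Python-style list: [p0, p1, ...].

Answer: [-7, 0, 5, 22, 23, 16]

Derivation:
Change: A[4] 18 -> 1, delta = -17
P[k] for k < 4: unchanged (A[4] not included)
P[k] for k >= 4: shift by delta = -17
  P[0] = -7 + 0 = -7
  P[1] = 0 + 0 = 0
  P[2] = 5 + 0 = 5
  P[3] = 22 + 0 = 22
  P[4] = 40 + -17 = 23
  P[5] = 33 + -17 = 16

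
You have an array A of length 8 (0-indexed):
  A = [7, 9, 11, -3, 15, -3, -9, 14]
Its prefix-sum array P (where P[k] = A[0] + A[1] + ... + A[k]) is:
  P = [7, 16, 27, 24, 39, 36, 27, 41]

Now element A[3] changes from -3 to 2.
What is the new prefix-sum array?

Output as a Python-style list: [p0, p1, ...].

Answer: [7, 16, 27, 29, 44, 41, 32, 46]

Derivation:
Change: A[3] -3 -> 2, delta = 5
P[k] for k < 3: unchanged (A[3] not included)
P[k] for k >= 3: shift by delta = 5
  P[0] = 7 + 0 = 7
  P[1] = 16 + 0 = 16
  P[2] = 27 + 0 = 27
  P[3] = 24 + 5 = 29
  P[4] = 39 + 5 = 44
  P[5] = 36 + 5 = 41
  P[6] = 27 + 5 = 32
  P[7] = 41 + 5 = 46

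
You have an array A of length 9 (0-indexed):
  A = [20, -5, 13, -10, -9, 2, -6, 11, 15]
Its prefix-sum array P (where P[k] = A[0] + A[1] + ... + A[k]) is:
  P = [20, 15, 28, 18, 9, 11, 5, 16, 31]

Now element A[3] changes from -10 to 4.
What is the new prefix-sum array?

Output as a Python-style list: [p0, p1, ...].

Answer: [20, 15, 28, 32, 23, 25, 19, 30, 45]

Derivation:
Change: A[3] -10 -> 4, delta = 14
P[k] for k < 3: unchanged (A[3] not included)
P[k] for k >= 3: shift by delta = 14
  P[0] = 20 + 0 = 20
  P[1] = 15 + 0 = 15
  P[2] = 28 + 0 = 28
  P[3] = 18 + 14 = 32
  P[4] = 9 + 14 = 23
  P[5] = 11 + 14 = 25
  P[6] = 5 + 14 = 19
  P[7] = 16 + 14 = 30
  P[8] = 31 + 14 = 45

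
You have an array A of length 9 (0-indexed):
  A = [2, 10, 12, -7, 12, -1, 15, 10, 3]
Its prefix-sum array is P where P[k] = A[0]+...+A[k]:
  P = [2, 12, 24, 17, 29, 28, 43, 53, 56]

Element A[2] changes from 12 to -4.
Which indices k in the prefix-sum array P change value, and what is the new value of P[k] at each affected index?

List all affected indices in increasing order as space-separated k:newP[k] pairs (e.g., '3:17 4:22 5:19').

Answer: 2:8 3:1 4:13 5:12 6:27 7:37 8:40

Derivation:
P[k] = A[0] + ... + A[k]
P[k] includes A[2] iff k >= 2
Affected indices: 2, 3, ..., 8; delta = -16
  P[2]: 24 + -16 = 8
  P[3]: 17 + -16 = 1
  P[4]: 29 + -16 = 13
  P[5]: 28 + -16 = 12
  P[6]: 43 + -16 = 27
  P[7]: 53 + -16 = 37
  P[8]: 56 + -16 = 40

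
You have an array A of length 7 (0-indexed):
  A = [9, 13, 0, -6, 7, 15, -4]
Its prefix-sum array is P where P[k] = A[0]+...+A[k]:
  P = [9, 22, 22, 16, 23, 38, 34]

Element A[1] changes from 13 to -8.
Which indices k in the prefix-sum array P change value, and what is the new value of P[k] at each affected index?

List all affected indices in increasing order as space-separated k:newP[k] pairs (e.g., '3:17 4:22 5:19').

Answer: 1:1 2:1 3:-5 4:2 5:17 6:13

Derivation:
P[k] = A[0] + ... + A[k]
P[k] includes A[1] iff k >= 1
Affected indices: 1, 2, ..., 6; delta = -21
  P[1]: 22 + -21 = 1
  P[2]: 22 + -21 = 1
  P[3]: 16 + -21 = -5
  P[4]: 23 + -21 = 2
  P[5]: 38 + -21 = 17
  P[6]: 34 + -21 = 13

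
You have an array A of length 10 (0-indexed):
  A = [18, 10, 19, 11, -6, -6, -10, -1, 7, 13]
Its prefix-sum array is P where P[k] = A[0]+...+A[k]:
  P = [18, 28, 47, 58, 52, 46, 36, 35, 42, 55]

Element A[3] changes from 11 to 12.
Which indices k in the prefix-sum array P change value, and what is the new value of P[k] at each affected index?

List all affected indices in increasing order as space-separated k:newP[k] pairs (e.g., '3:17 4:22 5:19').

P[k] = A[0] + ... + A[k]
P[k] includes A[3] iff k >= 3
Affected indices: 3, 4, ..., 9; delta = 1
  P[3]: 58 + 1 = 59
  P[4]: 52 + 1 = 53
  P[5]: 46 + 1 = 47
  P[6]: 36 + 1 = 37
  P[7]: 35 + 1 = 36
  P[8]: 42 + 1 = 43
  P[9]: 55 + 1 = 56

Answer: 3:59 4:53 5:47 6:37 7:36 8:43 9:56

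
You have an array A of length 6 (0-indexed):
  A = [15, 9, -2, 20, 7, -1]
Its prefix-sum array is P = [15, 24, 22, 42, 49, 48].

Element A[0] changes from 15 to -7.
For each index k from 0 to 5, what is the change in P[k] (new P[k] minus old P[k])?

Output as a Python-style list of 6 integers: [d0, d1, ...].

Element change: A[0] 15 -> -7, delta = -22
For k < 0: P[k] unchanged, delta_P[k] = 0
For k >= 0: P[k] shifts by exactly -22
Delta array: [-22, -22, -22, -22, -22, -22]

Answer: [-22, -22, -22, -22, -22, -22]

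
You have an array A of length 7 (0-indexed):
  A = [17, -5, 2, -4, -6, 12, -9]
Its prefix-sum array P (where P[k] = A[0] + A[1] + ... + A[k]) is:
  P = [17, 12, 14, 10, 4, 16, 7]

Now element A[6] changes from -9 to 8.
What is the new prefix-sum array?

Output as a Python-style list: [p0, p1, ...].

Change: A[6] -9 -> 8, delta = 17
P[k] for k < 6: unchanged (A[6] not included)
P[k] for k >= 6: shift by delta = 17
  P[0] = 17 + 0 = 17
  P[1] = 12 + 0 = 12
  P[2] = 14 + 0 = 14
  P[3] = 10 + 0 = 10
  P[4] = 4 + 0 = 4
  P[5] = 16 + 0 = 16
  P[6] = 7 + 17 = 24

Answer: [17, 12, 14, 10, 4, 16, 24]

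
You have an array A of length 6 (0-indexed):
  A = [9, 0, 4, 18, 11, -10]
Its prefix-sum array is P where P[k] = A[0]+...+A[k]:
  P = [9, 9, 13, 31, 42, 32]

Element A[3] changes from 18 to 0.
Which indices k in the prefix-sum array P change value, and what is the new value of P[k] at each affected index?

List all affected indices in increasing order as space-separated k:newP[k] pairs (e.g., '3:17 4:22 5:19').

Answer: 3:13 4:24 5:14

Derivation:
P[k] = A[0] + ... + A[k]
P[k] includes A[3] iff k >= 3
Affected indices: 3, 4, ..., 5; delta = -18
  P[3]: 31 + -18 = 13
  P[4]: 42 + -18 = 24
  P[5]: 32 + -18 = 14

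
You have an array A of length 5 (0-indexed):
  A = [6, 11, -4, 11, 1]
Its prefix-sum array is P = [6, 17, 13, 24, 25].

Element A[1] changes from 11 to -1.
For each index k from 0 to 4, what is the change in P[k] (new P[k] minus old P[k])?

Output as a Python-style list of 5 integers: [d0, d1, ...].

Answer: [0, -12, -12, -12, -12]

Derivation:
Element change: A[1] 11 -> -1, delta = -12
For k < 1: P[k] unchanged, delta_P[k] = 0
For k >= 1: P[k] shifts by exactly -12
Delta array: [0, -12, -12, -12, -12]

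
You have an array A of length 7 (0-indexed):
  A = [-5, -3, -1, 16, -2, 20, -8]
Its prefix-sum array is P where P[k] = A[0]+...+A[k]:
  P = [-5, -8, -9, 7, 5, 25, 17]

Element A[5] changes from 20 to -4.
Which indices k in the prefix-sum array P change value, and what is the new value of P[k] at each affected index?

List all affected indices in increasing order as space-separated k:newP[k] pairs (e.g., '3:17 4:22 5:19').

Answer: 5:1 6:-7

Derivation:
P[k] = A[0] + ... + A[k]
P[k] includes A[5] iff k >= 5
Affected indices: 5, 6, ..., 6; delta = -24
  P[5]: 25 + -24 = 1
  P[6]: 17 + -24 = -7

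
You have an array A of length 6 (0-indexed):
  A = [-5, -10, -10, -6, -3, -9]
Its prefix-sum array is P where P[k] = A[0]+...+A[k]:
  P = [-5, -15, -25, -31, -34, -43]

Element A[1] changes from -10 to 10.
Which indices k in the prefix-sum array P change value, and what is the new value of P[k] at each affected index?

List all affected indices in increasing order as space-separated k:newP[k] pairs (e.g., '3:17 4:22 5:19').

Answer: 1:5 2:-5 3:-11 4:-14 5:-23

Derivation:
P[k] = A[0] + ... + A[k]
P[k] includes A[1] iff k >= 1
Affected indices: 1, 2, ..., 5; delta = 20
  P[1]: -15 + 20 = 5
  P[2]: -25 + 20 = -5
  P[3]: -31 + 20 = -11
  P[4]: -34 + 20 = -14
  P[5]: -43 + 20 = -23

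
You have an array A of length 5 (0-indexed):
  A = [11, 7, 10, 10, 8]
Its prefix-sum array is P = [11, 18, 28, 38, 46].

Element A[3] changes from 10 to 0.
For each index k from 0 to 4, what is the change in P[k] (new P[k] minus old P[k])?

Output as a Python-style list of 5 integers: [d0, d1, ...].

Answer: [0, 0, 0, -10, -10]

Derivation:
Element change: A[3] 10 -> 0, delta = -10
For k < 3: P[k] unchanged, delta_P[k] = 0
For k >= 3: P[k] shifts by exactly -10
Delta array: [0, 0, 0, -10, -10]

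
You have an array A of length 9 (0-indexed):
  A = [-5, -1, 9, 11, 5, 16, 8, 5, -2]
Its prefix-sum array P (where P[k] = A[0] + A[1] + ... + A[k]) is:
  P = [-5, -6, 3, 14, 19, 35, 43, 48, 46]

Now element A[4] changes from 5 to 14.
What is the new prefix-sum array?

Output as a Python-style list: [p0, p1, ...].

Answer: [-5, -6, 3, 14, 28, 44, 52, 57, 55]

Derivation:
Change: A[4] 5 -> 14, delta = 9
P[k] for k < 4: unchanged (A[4] not included)
P[k] for k >= 4: shift by delta = 9
  P[0] = -5 + 0 = -5
  P[1] = -6 + 0 = -6
  P[2] = 3 + 0 = 3
  P[3] = 14 + 0 = 14
  P[4] = 19 + 9 = 28
  P[5] = 35 + 9 = 44
  P[6] = 43 + 9 = 52
  P[7] = 48 + 9 = 57
  P[8] = 46 + 9 = 55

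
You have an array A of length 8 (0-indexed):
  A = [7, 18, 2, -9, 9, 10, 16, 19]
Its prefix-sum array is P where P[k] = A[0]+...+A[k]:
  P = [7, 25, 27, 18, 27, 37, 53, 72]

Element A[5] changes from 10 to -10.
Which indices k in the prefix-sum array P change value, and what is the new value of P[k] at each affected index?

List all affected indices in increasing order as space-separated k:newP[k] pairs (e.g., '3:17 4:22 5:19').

Answer: 5:17 6:33 7:52

Derivation:
P[k] = A[0] + ... + A[k]
P[k] includes A[5] iff k >= 5
Affected indices: 5, 6, ..., 7; delta = -20
  P[5]: 37 + -20 = 17
  P[6]: 53 + -20 = 33
  P[7]: 72 + -20 = 52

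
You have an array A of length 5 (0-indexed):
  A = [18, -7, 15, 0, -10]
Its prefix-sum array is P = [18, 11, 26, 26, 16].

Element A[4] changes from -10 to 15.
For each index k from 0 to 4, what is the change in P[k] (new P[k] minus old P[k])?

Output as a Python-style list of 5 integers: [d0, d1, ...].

Answer: [0, 0, 0, 0, 25]

Derivation:
Element change: A[4] -10 -> 15, delta = 25
For k < 4: P[k] unchanged, delta_P[k] = 0
For k >= 4: P[k] shifts by exactly 25
Delta array: [0, 0, 0, 0, 25]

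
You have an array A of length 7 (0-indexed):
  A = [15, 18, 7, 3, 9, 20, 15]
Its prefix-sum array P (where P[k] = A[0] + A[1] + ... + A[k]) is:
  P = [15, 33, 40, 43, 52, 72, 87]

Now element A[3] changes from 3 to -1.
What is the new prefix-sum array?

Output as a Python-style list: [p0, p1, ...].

Answer: [15, 33, 40, 39, 48, 68, 83]

Derivation:
Change: A[3] 3 -> -1, delta = -4
P[k] for k < 3: unchanged (A[3] not included)
P[k] for k >= 3: shift by delta = -4
  P[0] = 15 + 0 = 15
  P[1] = 33 + 0 = 33
  P[2] = 40 + 0 = 40
  P[3] = 43 + -4 = 39
  P[4] = 52 + -4 = 48
  P[5] = 72 + -4 = 68
  P[6] = 87 + -4 = 83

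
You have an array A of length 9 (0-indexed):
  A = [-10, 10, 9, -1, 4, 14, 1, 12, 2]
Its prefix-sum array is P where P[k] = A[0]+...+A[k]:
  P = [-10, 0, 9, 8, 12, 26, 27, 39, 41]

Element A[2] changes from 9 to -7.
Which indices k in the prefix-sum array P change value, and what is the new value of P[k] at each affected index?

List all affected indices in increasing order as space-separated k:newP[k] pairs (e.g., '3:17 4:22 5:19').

P[k] = A[0] + ... + A[k]
P[k] includes A[2] iff k >= 2
Affected indices: 2, 3, ..., 8; delta = -16
  P[2]: 9 + -16 = -7
  P[3]: 8 + -16 = -8
  P[4]: 12 + -16 = -4
  P[5]: 26 + -16 = 10
  P[6]: 27 + -16 = 11
  P[7]: 39 + -16 = 23
  P[8]: 41 + -16 = 25

Answer: 2:-7 3:-8 4:-4 5:10 6:11 7:23 8:25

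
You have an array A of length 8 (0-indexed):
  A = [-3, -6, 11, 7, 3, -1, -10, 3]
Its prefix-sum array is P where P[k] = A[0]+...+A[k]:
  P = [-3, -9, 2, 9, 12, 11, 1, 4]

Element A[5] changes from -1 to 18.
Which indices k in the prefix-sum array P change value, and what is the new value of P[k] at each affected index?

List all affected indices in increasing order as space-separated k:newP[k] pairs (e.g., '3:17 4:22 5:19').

P[k] = A[0] + ... + A[k]
P[k] includes A[5] iff k >= 5
Affected indices: 5, 6, ..., 7; delta = 19
  P[5]: 11 + 19 = 30
  P[6]: 1 + 19 = 20
  P[7]: 4 + 19 = 23

Answer: 5:30 6:20 7:23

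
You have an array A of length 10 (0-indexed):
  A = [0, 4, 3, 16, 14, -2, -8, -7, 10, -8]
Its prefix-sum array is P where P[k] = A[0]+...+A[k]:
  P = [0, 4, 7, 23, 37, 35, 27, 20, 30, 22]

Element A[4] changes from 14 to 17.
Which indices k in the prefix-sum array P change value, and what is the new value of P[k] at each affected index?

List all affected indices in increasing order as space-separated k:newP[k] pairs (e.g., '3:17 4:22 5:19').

Answer: 4:40 5:38 6:30 7:23 8:33 9:25

Derivation:
P[k] = A[0] + ... + A[k]
P[k] includes A[4] iff k >= 4
Affected indices: 4, 5, ..., 9; delta = 3
  P[4]: 37 + 3 = 40
  P[5]: 35 + 3 = 38
  P[6]: 27 + 3 = 30
  P[7]: 20 + 3 = 23
  P[8]: 30 + 3 = 33
  P[9]: 22 + 3 = 25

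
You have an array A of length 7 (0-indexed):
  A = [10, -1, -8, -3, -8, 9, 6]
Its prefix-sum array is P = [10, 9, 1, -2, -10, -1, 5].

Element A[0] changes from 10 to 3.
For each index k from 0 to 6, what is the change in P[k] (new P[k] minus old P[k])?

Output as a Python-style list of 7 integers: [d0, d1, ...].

Answer: [-7, -7, -7, -7, -7, -7, -7]

Derivation:
Element change: A[0] 10 -> 3, delta = -7
For k < 0: P[k] unchanged, delta_P[k] = 0
For k >= 0: P[k] shifts by exactly -7
Delta array: [-7, -7, -7, -7, -7, -7, -7]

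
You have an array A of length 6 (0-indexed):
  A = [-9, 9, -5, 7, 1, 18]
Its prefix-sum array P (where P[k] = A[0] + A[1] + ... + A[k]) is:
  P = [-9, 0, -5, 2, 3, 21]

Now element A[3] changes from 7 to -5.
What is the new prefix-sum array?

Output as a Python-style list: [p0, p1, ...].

Change: A[3] 7 -> -5, delta = -12
P[k] for k < 3: unchanged (A[3] not included)
P[k] for k >= 3: shift by delta = -12
  P[0] = -9 + 0 = -9
  P[1] = 0 + 0 = 0
  P[2] = -5 + 0 = -5
  P[3] = 2 + -12 = -10
  P[4] = 3 + -12 = -9
  P[5] = 21 + -12 = 9

Answer: [-9, 0, -5, -10, -9, 9]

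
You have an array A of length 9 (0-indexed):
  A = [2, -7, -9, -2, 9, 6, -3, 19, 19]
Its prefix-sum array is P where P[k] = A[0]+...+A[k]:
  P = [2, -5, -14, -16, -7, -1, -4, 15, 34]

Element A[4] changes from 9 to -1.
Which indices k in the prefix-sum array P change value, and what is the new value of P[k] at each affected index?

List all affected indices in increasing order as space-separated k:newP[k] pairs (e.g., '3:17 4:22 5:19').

Answer: 4:-17 5:-11 6:-14 7:5 8:24

Derivation:
P[k] = A[0] + ... + A[k]
P[k] includes A[4] iff k >= 4
Affected indices: 4, 5, ..., 8; delta = -10
  P[4]: -7 + -10 = -17
  P[5]: -1 + -10 = -11
  P[6]: -4 + -10 = -14
  P[7]: 15 + -10 = 5
  P[8]: 34 + -10 = 24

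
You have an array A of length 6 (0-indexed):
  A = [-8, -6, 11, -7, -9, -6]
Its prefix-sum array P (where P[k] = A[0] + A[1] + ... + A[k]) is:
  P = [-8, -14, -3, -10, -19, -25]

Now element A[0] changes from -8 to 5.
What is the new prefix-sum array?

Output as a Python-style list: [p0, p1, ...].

Change: A[0] -8 -> 5, delta = 13
P[k] for k < 0: unchanged (A[0] not included)
P[k] for k >= 0: shift by delta = 13
  P[0] = -8 + 13 = 5
  P[1] = -14 + 13 = -1
  P[2] = -3 + 13 = 10
  P[3] = -10 + 13 = 3
  P[4] = -19 + 13 = -6
  P[5] = -25 + 13 = -12

Answer: [5, -1, 10, 3, -6, -12]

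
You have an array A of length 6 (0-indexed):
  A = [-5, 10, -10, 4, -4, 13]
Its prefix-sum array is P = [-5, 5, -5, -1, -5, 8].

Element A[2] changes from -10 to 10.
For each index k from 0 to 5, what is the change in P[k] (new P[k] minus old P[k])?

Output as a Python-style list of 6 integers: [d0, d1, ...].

Answer: [0, 0, 20, 20, 20, 20]

Derivation:
Element change: A[2] -10 -> 10, delta = 20
For k < 2: P[k] unchanged, delta_P[k] = 0
For k >= 2: P[k] shifts by exactly 20
Delta array: [0, 0, 20, 20, 20, 20]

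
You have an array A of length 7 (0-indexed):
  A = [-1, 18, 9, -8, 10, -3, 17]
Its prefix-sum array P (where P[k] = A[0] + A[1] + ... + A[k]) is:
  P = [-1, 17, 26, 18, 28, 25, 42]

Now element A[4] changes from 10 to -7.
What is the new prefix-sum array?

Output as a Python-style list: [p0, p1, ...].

Change: A[4] 10 -> -7, delta = -17
P[k] for k < 4: unchanged (A[4] not included)
P[k] for k >= 4: shift by delta = -17
  P[0] = -1 + 0 = -1
  P[1] = 17 + 0 = 17
  P[2] = 26 + 0 = 26
  P[3] = 18 + 0 = 18
  P[4] = 28 + -17 = 11
  P[5] = 25 + -17 = 8
  P[6] = 42 + -17 = 25

Answer: [-1, 17, 26, 18, 11, 8, 25]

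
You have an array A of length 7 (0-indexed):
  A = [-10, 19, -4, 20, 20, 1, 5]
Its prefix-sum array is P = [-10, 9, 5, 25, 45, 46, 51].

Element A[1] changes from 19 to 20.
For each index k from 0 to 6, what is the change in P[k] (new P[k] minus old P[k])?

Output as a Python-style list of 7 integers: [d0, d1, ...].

Answer: [0, 1, 1, 1, 1, 1, 1]

Derivation:
Element change: A[1] 19 -> 20, delta = 1
For k < 1: P[k] unchanged, delta_P[k] = 0
For k >= 1: P[k] shifts by exactly 1
Delta array: [0, 1, 1, 1, 1, 1, 1]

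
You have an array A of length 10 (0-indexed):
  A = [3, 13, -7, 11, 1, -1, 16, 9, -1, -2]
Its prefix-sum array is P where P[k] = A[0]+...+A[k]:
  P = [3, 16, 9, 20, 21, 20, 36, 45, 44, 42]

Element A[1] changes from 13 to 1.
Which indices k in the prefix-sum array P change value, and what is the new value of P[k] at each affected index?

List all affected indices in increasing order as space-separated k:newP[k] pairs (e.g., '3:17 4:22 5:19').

P[k] = A[0] + ... + A[k]
P[k] includes A[1] iff k >= 1
Affected indices: 1, 2, ..., 9; delta = -12
  P[1]: 16 + -12 = 4
  P[2]: 9 + -12 = -3
  P[3]: 20 + -12 = 8
  P[4]: 21 + -12 = 9
  P[5]: 20 + -12 = 8
  P[6]: 36 + -12 = 24
  P[7]: 45 + -12 = 33
  P[8]: 44 + -12 = 32
  P[9]: 42 + -12 = 30

Answer: 1:4 2:-3 3:8 4:9 5:8 6:24 7:33 8:32 9:30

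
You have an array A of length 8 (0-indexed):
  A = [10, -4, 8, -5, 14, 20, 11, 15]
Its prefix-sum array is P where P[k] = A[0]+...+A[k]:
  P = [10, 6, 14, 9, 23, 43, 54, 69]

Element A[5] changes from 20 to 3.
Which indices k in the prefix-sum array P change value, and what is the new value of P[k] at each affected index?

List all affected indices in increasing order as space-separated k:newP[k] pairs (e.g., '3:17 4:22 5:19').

P[k] = A[0] + ... + A[k]
P[k] includes A[5] iff k >= 5
Affected indices: 5, 6, ..., 7; delta = -17
  P[5]: 43 + -17 = 26
  P[6]: 54 + -17 = 37
  P[7]: 69 + -17 = 52

Answer: 5:26 6:37 7:52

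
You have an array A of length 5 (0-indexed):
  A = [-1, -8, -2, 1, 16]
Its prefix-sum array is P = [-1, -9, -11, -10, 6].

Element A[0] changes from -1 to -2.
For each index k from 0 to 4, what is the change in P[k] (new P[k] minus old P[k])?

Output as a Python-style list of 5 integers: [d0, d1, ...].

Element change: A[0] -1 -> -2, delta = -1
For k < 0: P[k] unchanged, delta_P[k] = 0
For k >= 0: P[k] shifts by exactly -1
Delta array: [-1, -1, -1, -1, -1]

Answer: [-1, -1, -1, -1, -1]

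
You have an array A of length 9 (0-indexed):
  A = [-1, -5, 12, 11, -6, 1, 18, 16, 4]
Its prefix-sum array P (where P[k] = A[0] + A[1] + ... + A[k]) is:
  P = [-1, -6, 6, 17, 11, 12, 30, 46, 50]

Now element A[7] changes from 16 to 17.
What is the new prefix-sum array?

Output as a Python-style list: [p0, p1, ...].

Change: A[7] 16 -> 17, delta = 1
P[k] for k < 7: unchanged (A[7] not included)
P[k] for k >= 7: shift by delta = 1
  P[0] = -1 + 0 = -1
  P[1] = -6 + 0 = -6
  P[2] = 6 + 0 = 6
  P[3] = 17 + 0 = 17
  P[4] = 11 + 0 = 11
  P[5] = 12 + 0 = 12
  P[6] = 30 + 0 = 30
  P[7] = 46 + 1 = 47
  P[8] = 50 + 1 = 51

Answer: [-1, -6, 6, 17, 11, 12, 30, 47, 51]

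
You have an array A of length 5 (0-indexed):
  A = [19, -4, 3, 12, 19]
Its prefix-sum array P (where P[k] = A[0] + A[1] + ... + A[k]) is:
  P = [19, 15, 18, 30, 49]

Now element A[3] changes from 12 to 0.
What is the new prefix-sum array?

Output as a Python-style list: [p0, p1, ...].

Answer: [19, 15, 18, 18, 37]

Derivation:
Change: A[3] 12 -> 0, delta = -12
P[k] for k < 3: unchanged (A[3] not included)
P[k] for k >= 3: shift by delta = -12
  P[0] = 19 + 0 = 19
  P[1] = 15 + 0 = 15
  P[2] = 18 + 0 = 18
  P[3] = 30 + -12 = 18
  P[4] = 49 + -12 = 37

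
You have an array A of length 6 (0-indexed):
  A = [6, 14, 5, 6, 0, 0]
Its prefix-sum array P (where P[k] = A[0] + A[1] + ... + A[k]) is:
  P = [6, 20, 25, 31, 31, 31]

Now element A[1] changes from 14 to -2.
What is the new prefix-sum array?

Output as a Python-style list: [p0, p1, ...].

Answer: [6, 4, 9, 15, 15, 15]

Derivation:
Change: A[1] 14 -> -2, delta = -16
P[k] for k < 1: unchanged (A[1] not included)
P[k] for k >= 1: shift by delta = -16
  P[0] = 6 + 0 = 6
  P[1] = 20 + -16 = 4
  P[2] = 25 + -16 = 9
  P[3] = 31 + -16 = 15
  P[4] = 31 + -16 = 15
  P[5] = 31 + -16 = 15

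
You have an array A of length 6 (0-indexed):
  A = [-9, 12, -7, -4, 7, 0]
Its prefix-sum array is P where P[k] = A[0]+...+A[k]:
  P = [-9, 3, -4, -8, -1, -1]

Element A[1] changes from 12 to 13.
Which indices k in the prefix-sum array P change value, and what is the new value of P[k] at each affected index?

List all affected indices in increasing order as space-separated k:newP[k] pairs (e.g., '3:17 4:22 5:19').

P[k] = A[0] + ... + A[k]
P[k] includes A[1] iff k >= 1
Affected indices: 1, 2, ..., 5; delta = 1
  P[1]: 3 + 1 = 4
  P[2]: -4 + 1 = -3
  P[3]: -8 + 1 = -7
  P[4]: -1 + 1 = 0
  P[5]: -1 + 1 = 0

Answer: 1:4 2:-3 3:-7 4:0 5:0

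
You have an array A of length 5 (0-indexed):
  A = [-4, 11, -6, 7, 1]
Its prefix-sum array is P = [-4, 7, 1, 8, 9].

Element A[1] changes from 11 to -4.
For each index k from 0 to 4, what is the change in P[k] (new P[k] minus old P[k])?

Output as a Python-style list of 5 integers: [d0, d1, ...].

Element change: A[1] 11 -> -4, delta = -15
For k < 1: P[k] unchanged, delta_P[k] = 0
For k >= 1: P[k] shifts by exactly -15
Delta array: [0, -15, -15, -15, -15]

Answer: [0, -15, -15, -15, -15]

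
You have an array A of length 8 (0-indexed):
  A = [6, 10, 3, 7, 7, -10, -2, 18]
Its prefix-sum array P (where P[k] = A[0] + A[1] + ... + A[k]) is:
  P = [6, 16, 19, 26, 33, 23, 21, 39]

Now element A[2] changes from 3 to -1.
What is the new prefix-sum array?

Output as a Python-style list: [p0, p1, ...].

Change: A[2] 3 -> -1, delta = -4
P[k] for k < 2: unchanged (A[2] not included)
P[k] for k >= 2: shift by delta = -4
  P[0] = 6 + 0 = 6
  P[1] = 16 + 0 = 16
  P[2] = 19 + -4 = 15
  P[3] = 26 + -4 = 22
  P[4] = 33 + -4 = 29
  P[5] = 23 + -4 = 19
  P[6] = 21 + -4 = 17
  P[7] = 39 + -4 = 35

Answer: [6, 16, 15, 22, 29, 19, 17, 35]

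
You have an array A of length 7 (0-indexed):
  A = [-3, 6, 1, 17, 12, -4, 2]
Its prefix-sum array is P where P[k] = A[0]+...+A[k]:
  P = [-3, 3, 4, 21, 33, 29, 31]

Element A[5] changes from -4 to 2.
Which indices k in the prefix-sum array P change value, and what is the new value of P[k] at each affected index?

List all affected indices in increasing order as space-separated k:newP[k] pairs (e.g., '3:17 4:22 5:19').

Answer: 5:35 6:37

Derivation:
P[k] = A[0] + ... + A[k]
P[k] includes A[5] iff k >= 5
Affected indices: 5, 6, ..., 6; delta = 6
  P[5]: 29 + 6 = 35
  P[6]: 31 + 6 = 37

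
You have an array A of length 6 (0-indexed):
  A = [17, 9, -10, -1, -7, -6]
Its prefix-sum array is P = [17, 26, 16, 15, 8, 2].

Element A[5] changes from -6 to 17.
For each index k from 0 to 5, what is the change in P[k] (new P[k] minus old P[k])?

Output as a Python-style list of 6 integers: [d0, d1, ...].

Element change: A[5] -6 -> 17, delta = 23
For k < 5: P[k] unchanged, delta_P[k] = 0
For k >= 5: P[k] shifts by exactly 23
Delta array: [0, 0, 0, 0, 0, 23]

Answer: [0, 0, 0, 0, 0, 23]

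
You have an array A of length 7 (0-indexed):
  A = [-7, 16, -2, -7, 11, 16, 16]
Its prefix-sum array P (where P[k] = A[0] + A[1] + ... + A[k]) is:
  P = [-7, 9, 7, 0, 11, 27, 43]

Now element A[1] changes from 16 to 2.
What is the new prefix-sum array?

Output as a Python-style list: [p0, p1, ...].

Answer: [-7, -5, -7, -14, -3, 13, 29]

Derivation:
Change: A[1] 16 -> 2, delta = -14
P[k] for k < 1: unchanged (A[1] not included)
P[k] for k >= 1: shift by delta = -14
  P[0] = -7 + 0 = -7
  P[1] = 9 + -14 = -5
  P[2] = 7 + -14 = -7
  P[3] = 0 + -14 = -14
  P[4] = 11 + -14 = -3
  P[5] = 27 + -14 = 13
  P[6] = 43 + -14 = 29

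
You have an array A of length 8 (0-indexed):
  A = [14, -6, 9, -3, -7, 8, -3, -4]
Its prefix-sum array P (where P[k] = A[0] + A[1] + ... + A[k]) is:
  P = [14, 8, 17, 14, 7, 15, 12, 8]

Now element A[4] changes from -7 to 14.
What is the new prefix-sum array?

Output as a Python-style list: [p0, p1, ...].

Answer: [14, 8, 17, 14, 28, 36, 33, 29]

Derivation:
Change: A[4] -7 -> 14, delta = 21
P[k] for k < 4: unchanged (A[4] not included)
P[k] for k >= 4: shift by delta = 21
  P[0] = 14 + 0 = 14
  P[1] = 8 + 0 = 8
  P[2] = 17 + 0 = 17
  P[3] = 14 + 0 = 14
  P[4] = 7 + 21 = 28
  P[5] = 15 + 21 = 36
  P[6] = 12 + 21 = 33
  P[7] = 8 + 21 = 29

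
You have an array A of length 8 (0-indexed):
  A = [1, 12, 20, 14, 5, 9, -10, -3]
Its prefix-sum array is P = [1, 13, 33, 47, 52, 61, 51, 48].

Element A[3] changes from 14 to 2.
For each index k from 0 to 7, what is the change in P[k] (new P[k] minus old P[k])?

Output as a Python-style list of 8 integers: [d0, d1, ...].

Answer: [0, 0, 0, -12, -12, -12, -12, -12]

Derivation:
Element change: A[3] 14 -> 2, delta = -12
For k < 3: P[k] unchanged, delta_P[k] = 0
For k >= 3: P[k] shifts by exactly -12
Delta array: [0, 0, 0, -12, -12, -12, -12, -12]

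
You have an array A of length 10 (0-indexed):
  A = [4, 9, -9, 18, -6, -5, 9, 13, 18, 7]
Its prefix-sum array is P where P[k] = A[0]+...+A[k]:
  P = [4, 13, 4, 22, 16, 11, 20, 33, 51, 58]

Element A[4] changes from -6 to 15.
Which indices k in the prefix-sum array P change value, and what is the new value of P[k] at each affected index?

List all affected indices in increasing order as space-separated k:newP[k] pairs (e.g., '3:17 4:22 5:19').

Answer: 4:37 5:32 6:41 7:54 8:72 9:79

Derivation:
P[k] = A[0] + ... + A[k]
P[k] includes A[4] iff k >= 4
Affected indices: 4, 5, ..., 9; delta = 21
  P[4]: 16 + 21 = 37
  P[5]: 11 + 21 = 32
  P[6]: 20 + 21 = 41
  P[7]: 33 + 21 = 54
  P[8]: 51 + 21 = 72
  P[9]: 58 + 21 = 79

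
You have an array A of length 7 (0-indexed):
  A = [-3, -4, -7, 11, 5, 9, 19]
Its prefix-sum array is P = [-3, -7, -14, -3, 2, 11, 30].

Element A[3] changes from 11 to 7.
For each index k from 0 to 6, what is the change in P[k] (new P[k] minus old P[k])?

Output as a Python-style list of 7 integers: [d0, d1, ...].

Answer: [0, 0, 0, -4, -4, -4, -4]

Derivation:
Element change: A[3] 11 -> 7, delta = -4
For k < 3: P[k] unchanged, delta_P[k] = 0
For k >= 3: P[k] shifts by exactly -4
Delta array: [0, 0, 0, -4, -4, -4, -4]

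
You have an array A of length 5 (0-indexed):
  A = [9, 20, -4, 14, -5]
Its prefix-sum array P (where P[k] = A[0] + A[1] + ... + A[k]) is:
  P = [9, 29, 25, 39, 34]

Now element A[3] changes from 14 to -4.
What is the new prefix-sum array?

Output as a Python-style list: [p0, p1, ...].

Change: A[3] 14 -> -4, delta = -18
P[k] for k < 3: unchanged (A[3] not included)
P[k] for k >= 3: shift by delta = -18
  P[0] = 9 + 0 = 9
  P[1] = 29 + 0 = 29
  P[2] = 25 + 0 = 25
  P[3] = 39 + -18 = 21
  P[4] = 34 + -18 = 16

Answer: [9, 29, 25, 21, 16]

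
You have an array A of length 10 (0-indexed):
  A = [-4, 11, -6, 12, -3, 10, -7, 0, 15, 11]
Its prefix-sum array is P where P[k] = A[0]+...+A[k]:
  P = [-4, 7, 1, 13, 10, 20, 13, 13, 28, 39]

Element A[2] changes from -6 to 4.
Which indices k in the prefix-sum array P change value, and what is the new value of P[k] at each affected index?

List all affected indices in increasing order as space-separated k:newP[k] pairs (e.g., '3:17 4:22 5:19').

Answer: 2:11 3:23 4:20 5:30 6:23 7:23 8:38 9:49

Derivation:
P[k] = A[0] + ... + A[k]
P[k] includes A[2] iff k >= 2
Affected indices: 2, 3, ..., 9; delta = 10
  P[2]: 1 + 10 = 11
  P[3]: 13 + 10 = 23
  P[4]: 10 + 10 = 20
  P[5]: 20 + 10 = 30
  P[6]: 13 + 10 = 23
  P[7]: 13 + 10 = 23
  P[8]: 28 + 10 = 38
  P[9]: 39 + 10 = 49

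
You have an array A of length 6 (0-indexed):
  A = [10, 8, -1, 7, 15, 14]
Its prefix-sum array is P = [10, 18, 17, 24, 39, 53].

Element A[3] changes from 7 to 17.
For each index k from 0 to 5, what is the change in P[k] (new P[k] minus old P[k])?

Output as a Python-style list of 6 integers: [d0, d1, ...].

Element change: A[3] 7 -> 17, delta = 10
For k < 3: P[k] unchanged, delta_P[k] = 0
For k >= 3: P[k] shifts by exactly 10
Delta array: [0, 0, 0, 10, 10, 10]

Answer: [0, 0, 0, 10, 10, 10]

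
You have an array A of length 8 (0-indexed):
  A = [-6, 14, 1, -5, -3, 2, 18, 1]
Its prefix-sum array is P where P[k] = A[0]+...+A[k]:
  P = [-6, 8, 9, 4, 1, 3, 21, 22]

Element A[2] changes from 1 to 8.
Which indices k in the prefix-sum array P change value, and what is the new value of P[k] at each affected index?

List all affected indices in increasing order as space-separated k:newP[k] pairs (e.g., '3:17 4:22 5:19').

P[k] = A[0] + ... + A[k]
P[k] includes A[2] iff k >= 2
Affected indices: 2, 3, ..., 7; delta = 7
  P[2]: 9 + 7 = 16
  P[3]: 4 + 7 = 11
  P[4]: 1 + 7 = 8
  P[5]: 3 + 7 = 10
  P[6]: 21 + 7 = 28
  P[7]: 22 + 7 = 29

Answer: 2:16 3:11 4:8 5:10 6:28 7:29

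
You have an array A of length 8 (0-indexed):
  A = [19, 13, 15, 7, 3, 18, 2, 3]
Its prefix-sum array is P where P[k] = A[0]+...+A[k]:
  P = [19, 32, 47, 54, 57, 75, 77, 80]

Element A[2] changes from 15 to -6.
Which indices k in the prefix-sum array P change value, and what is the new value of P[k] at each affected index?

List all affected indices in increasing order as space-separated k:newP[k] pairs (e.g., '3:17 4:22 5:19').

P[k] = A[0] + ... + A[k]
P[k] includes A[2] iff k >= 2
Affected indices: 2, 3, ..., 7; delta = -21
  P[2]: 47 + -21 = 26
  P[3]: 54 + -21 = 33
  P[4]: 57 + -21 = 36
  P[5]: 75 + -21 = 54
  P[6]: 77 + -21 = 56
  P[7]: 80 + -21 = 59

Answer: 2:26 3:33 4:36 5:54 6:56 7:59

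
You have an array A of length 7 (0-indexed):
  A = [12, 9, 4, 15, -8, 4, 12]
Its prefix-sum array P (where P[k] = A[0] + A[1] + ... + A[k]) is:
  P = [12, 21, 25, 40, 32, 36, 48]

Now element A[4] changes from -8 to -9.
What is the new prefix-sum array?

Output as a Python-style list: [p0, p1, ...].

Answer: [12, 21, 25, 40, 31, 35, 47]

Derivation:
Change: A[4] -8 -> -9, delta = -1
P[k] for k < 4: unchanged (A[4] not included)
P[k] for k >= 4: shift by delta = -1
  P[0] = 12 + 0 = 12
  P[1] = 21 + 0 = 21
  P[2] = 25 + 0 = 25
  P[3] = 40 + 0 = 40
  P[4] = 32 + -1 = 31
  P[5] = 36 + -1 = 35
  P[6] = 48 + -1 = 47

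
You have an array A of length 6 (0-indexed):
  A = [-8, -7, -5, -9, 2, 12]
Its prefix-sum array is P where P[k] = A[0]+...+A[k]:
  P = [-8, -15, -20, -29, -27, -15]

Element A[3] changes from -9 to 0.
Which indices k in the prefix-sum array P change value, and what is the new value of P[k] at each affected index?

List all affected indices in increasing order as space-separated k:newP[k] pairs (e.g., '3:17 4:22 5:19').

P[k] = A[0] + ... + A[k]
P[k] includes A[3] iff k >= 3
Affected indices: 3, 4, ..., 5; delta = 9
  P[3]: -29 + 9 = -20
  P[4]: -27 + 9 = -18
  P[5]: -15 + 9 = -6

Answer: 3:-20 4:-18 5:-6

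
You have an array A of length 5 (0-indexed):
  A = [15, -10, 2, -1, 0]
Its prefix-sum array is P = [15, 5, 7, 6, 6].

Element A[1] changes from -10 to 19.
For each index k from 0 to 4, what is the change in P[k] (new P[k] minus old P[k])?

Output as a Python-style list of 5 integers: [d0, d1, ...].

Answer: [0, 29, 29, 29, 29]

Derivation:
Element change: A[1] -10 -> 19, delta = 29
For k < 1: P[k] unchanged, delta_P[k] = 0
For k >= 1: P[k] shifts by exactly 29
Delta array: [0, 29, 29, 29, 29]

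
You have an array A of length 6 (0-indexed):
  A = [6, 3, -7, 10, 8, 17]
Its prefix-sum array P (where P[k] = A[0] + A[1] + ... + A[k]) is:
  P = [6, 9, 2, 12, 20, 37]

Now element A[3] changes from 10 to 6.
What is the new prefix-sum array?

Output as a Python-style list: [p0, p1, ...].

Change: A[3] 10 -> 6, delta = -4
P[k] for k < 3: unchanged (A[3] not included)
P[k] for k >= 3: shift by delta = -4
  P[0] = 6 + 0 = 6
  P[1] = 9 + 0 = 9
  P[2] = 2 + 0 = 2
  P[3] = 12 + -4 = 8
  P[4] = 20 + -4 = 16
  P[5] = 37 + -4 = 33

Answer: [6, 9, 2, 8, 16, 33]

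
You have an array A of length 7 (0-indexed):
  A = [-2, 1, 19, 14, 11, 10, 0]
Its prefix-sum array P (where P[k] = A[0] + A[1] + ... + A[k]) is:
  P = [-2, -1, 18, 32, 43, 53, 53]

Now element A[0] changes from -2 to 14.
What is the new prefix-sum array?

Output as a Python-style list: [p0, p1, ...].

Answer: [14, 15, 34, 48, 59, 69, 69]

Derivation:
Change: A[0] -2 -> 14, delta = 16
P[k] for k < 0: unchanged (A[0] not included)
P[k] for k >= 0: shift by delta = 16
  P[0] = -2 + 16 = 14
  P[1] = -1 + 16 = 15
  P[2] = 18 + 16 = 34
  P[3] = 32 + 16 = 48
  P[4] = 43 + 16 = 59
  P[5] = 53 + 16 = 69
  P[6] = 53 + 16 = 69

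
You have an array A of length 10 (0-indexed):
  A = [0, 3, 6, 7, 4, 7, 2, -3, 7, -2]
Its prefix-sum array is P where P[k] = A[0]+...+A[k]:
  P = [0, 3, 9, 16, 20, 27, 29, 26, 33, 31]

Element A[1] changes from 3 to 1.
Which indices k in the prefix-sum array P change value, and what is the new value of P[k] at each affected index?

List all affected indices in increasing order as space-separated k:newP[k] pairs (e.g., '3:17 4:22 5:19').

P[k] = A[0] + ... + A[k]
P[k] includes A[1] iff k >= 1
Affected indices: 1, 2, ..., 9; delta = -2
  P[1]: 3 + -2 = 1
  P[2]: 9 + -2 = 7
  P[3]: 16 + -2 = 14
  P[4]: 20 + -2 = 18
  P[5]: 27 + -2 = 25
  P[6]: 29 + -2 = 27
  P[7]: 26 + -2 = 24
  P[8]: 33 + -2 = 31
  P[9]: 31 + -2 = 29

Answer: 1:1 2:7 3:14 4:18 5:25 6:27 7:24 8:31 9:29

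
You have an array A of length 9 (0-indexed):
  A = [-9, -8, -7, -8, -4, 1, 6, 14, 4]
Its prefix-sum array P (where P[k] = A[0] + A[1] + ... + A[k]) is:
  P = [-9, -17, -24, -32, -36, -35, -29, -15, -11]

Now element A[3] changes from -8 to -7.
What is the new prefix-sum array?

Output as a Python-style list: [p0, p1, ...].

Answer: [-9, -17, -24, -31, -35, -34, -28, -14, -10]

Derivation:
Change: A[3] -8 -> -7, delta = 1
P[k] for k < 3: unchanged (A[3] not included)
P[k] for k >= 3: shift by delta = 1
  P[0] = -9 + 0 = -9
  P[1] = -17 + 0 = -17
  P[2] = -24 + 0 = -24
  P[3] = -32 + 1 = -31
  P[4] = -36 + 1 = -35
  P[5] = -35 + 1 = -34
  P[6] = -29 + 1 = -28
  P[7] = -15 + 1 = -14
  P[8] = -11 + 1 = -10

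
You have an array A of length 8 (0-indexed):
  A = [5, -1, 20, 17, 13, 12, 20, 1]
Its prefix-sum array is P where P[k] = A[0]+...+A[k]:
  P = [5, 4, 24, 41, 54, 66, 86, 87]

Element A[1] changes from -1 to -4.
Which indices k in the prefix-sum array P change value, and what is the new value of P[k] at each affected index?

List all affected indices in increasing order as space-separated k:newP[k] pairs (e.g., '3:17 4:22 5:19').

Answer: 1:1 2:21 3:38 4:51 5:63 6:83 7:84

Derivation:
P[k] = A[0] + ... + A[k]
P[k] includes A[1] iff k >= 1
Affected indices: 1, 2, ..., 7; delta = -3
  P[1]: 4 + -3 = 1
  P[2]: 24 + -3 = 21
  P[3]: 41 + -3 = 38
  P[4]: 54 + -3 = 51
  P[5]: 66 + -3 = 63
  P[6]: 86 + -3 = 83
  P[7]: 87 + -3 = 84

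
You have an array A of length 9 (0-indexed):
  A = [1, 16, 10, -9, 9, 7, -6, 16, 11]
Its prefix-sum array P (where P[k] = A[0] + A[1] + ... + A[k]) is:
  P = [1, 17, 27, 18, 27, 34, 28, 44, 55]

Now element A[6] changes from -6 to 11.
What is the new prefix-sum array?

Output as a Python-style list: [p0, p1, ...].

Change: A[6] -6 -> 11, delta = 17
P[k] for k < 6: unchanged (A[6] not included)
P[k] for k >= 6: shift by delta = 17
  P[0] = 1 + 0 = 1
  P[1] = 17 + 0 = 17
  P[2] = 27 + 0 = 27
  P[3] = 18 + 0 = 18
  P[4] = 27 + 0 = 27
  P[5] = 34 + 0 = 34
  P[6] = 28 + 17 = 45
  P[7] = 44 + 17 = 61
  P[8] = 55 + 17 = 72

Answer: [1, 17, 27, 18, 27, 34, 45, 61, 72]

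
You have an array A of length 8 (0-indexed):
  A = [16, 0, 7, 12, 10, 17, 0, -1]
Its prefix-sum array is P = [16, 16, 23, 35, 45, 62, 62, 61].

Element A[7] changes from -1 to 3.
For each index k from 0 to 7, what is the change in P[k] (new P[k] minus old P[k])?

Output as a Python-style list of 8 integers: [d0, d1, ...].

Element change: A[7] -1 -> 3, delta = 4
For k < 7: P[k] unchanged, delta_P[k] = 0
For k >= 7: P[k] shifts by exactly 4
Delta array: [0, 0, 0, 0, 0, 0, 0, 4]

Answer: [0, 0, 0, 0, 0, 0, 0, 4]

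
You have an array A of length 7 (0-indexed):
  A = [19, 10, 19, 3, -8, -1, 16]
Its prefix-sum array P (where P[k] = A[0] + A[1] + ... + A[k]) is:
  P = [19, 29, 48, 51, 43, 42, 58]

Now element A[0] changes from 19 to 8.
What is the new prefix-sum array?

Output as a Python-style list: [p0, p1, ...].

Answer: [8, 18, 37, 40, 32, 31, 47]

Derivation:
Change: A[0] 19 -> 8, delta = -11
P[k] for k < 0: unchanged (A[0] not included)
P[k] for k >= 0: shift by delta = -11
  P[0] = 19 + -11 = 8
  P[1] = 29 + -11 = 18
  P[2] = 48 + -11 = 37
  P[3] = 51 + -11 = 40
  P[4] = 43 + -11 = 32
  P[5] = 42 + -11 = 31
  P[6] = 58 + -11 = 47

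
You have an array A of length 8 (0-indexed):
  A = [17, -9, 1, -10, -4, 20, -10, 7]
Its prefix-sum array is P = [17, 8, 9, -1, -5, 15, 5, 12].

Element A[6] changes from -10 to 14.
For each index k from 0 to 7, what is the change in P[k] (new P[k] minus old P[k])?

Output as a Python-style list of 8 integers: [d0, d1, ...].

Answer: [0, 0, 0, 0, 0, 0, 24, 24]

Derivation:
Element change: A[6] -10 -> 14, delta = 24
For k < 6: P[k] unchanged, delta_P[k] = 0
For k >= 6: P[k] shifts by exactly 24
Delta array: [0, 0, 0, 0, 0, 0, 24, 24]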